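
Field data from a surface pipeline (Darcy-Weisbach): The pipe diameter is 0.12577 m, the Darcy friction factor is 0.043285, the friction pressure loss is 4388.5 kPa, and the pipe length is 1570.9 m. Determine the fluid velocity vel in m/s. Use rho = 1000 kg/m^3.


vel = sqrt(dP*1000*2*D / (f*L*rho))
vel = sqrt(4388.5*1000*2*0.12577 / (0.043285*1570.9*1000))
vel = 4.0292 m/s


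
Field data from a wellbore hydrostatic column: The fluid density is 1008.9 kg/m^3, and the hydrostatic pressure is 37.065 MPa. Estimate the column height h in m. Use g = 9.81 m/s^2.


h = P * 1e6 / (g * rho)
h = 37.065 * 1e6 / (9.81 * 1008.9)
h = 3745.0 m


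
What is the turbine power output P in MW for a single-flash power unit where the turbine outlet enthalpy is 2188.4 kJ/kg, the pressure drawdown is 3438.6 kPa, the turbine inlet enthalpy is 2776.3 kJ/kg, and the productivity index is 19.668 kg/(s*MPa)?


Step 1: mdot = PI * dP / 1000 = 19.668 * 3438.6 / 1000 = 67.63038 kg/s
Step 2: P = mdot*(h_in - h_out)/1000 = 67.63038*(2776.3 - 2188.4)/1000 = 39.760 MW
P = 39.760 MW


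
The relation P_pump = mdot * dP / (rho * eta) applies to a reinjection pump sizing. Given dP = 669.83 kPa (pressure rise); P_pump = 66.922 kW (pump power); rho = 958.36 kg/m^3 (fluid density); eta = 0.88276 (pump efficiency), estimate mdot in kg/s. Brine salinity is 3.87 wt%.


mdot = P_pump * rho * eta / dP
mdot = 66.922 * 958.36 * 0.88276 / 669.83
mdot = 84.523 kg/s


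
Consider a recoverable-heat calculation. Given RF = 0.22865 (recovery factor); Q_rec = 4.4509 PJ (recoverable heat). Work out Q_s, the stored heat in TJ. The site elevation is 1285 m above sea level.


Q_s = Q_rec / RF
Q_s = 4.4509 / 0.22865
Q_s = 19.46600 PJ
Convert: 19.46600 PJ * 1000.0 = 19466 TJ
Q_s = 19466 TJ


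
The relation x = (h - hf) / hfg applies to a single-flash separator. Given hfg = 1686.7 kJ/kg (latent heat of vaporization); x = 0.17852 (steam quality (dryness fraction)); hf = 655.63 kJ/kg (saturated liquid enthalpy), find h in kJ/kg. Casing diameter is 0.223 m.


h = hf + x * hfg
h = 655.63 + 0.17852 * 1686.7
h = 956.74 kJ/kg


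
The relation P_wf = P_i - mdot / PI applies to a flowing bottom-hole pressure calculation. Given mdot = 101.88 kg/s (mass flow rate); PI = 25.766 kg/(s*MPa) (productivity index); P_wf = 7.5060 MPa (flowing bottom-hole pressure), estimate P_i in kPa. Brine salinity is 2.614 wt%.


P_i = P_wf + mdot / PI
P_i = 7.5060 + 101.88 / 25.766
P_i = 11.46005 MPa
Convert: 11.46005 MPa * 1000.0 = 11460 kPa
P_i = 11460 kPa


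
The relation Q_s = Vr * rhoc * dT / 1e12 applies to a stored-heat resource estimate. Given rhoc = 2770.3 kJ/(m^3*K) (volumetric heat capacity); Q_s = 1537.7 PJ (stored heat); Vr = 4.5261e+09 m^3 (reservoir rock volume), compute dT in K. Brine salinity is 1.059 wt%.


dT = Q_s * 1e12 / (Vr * rhoc)
dT = 1537.7 * 1e12 / (4.5261e+09 * 2770.3)
dT = 122.64 K


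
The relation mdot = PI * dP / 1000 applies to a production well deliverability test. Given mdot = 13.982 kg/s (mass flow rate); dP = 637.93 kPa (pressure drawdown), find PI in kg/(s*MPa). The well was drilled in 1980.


PI = mdot * 1000 / dP
PI = 13.982 * 1000 / 637.93
PI = 21.918 kg/(s*MPa)


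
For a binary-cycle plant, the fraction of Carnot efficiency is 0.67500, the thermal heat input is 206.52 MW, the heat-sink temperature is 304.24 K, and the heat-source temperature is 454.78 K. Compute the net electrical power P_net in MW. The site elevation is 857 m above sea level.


Step 1: eta = (1 - Tc/Th)*f = (1 - 304.24/454.78)*0.675 = 0.2234366
Step 2: P_net = eta * Q_in = 0.2234366 * 206.52 = 46.144 MW
P_net = 46.144 MW


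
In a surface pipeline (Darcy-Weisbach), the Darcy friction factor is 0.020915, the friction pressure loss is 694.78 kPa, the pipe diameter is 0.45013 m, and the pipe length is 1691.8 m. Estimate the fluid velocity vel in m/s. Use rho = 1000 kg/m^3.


vel = sqrt(dP*1000*2*D / (f*L*rho))
vel = sqrt(694.78*1000*2*0.45013 / (0.020915*1691.8*1000))
vel = 4.2044 m/s


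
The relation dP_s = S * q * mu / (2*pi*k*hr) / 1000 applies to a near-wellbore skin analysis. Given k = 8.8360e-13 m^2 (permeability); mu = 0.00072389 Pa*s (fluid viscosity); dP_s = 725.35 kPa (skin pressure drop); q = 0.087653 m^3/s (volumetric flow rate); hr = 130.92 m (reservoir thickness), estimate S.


S = dP_s * 1000 * 2*pi*k*hr / (q*mu)
S = 725.35 * 1000 * 2*pi*8.8360e-13*130.92 / (0.087653*0.00072389)
S = 8.3090


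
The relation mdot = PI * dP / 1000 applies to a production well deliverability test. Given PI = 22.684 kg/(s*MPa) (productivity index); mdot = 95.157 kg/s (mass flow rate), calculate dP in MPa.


dP = mdot * 1000 / PI
dP = 95.157 * 1000 / 22.684
dP = 4194.895 kPa
Convert: 4194.895 kPa * 0.001 = 4.1949 MPa
dP = 4.1949 MPa


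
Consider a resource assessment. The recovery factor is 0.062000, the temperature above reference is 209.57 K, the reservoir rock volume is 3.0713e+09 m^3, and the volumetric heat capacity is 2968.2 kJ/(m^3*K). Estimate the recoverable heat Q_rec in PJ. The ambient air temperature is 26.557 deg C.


Step 1: Q_s = Vr*rhoc*dT/1e12 = 3.0713e+09*2968.2*209.57/1e12 = 1910.489 PJ
Step 2: Q_rec = Q_s * RF = 1910.489 * 0.062 = 118.45 PJ
Q_rec = 118.45 PJ


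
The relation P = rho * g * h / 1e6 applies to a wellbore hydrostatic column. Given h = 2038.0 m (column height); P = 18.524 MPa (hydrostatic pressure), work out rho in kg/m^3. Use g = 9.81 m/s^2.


rho = P * 1e6 / (g * h)
rho = 18.524 * 1e6 / (9.81 * 2038.0)
rho = 926.53 kg/m^3


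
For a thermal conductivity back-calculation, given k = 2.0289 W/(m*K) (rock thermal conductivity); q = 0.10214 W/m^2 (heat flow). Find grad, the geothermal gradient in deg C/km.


grad = q / k * 1000
grad = 0.10214 / 2.0289 * 1000
grad = 50.343 deg C/km


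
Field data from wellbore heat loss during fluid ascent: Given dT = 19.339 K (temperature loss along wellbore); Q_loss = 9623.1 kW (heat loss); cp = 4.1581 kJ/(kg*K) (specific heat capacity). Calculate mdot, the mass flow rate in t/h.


mdot = Q_loss / (cp * dT)
mdot = 9623.1 / (4.1581 * 19.339)
mdot = 119.6702 kg/s
Convert: 119.6702 kg/s * 3.6 = 430.81 t/h
mdot = 430.81 t/h


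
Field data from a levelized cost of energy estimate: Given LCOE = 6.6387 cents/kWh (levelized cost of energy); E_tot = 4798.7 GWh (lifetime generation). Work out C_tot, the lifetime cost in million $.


C_tot = LCOE / 100 * E_tot
C_tot = 6.6387 / 100 * 4798.7
C_tot = 318.57 million $


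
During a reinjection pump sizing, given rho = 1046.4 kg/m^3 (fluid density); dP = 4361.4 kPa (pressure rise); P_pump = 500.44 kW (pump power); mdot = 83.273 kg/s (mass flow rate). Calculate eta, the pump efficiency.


eta = mdot * dP / (rho * P_pump)
eta = 83.273 * 4361.4 / (1046.4 * 500.44)
eta = 0.69355


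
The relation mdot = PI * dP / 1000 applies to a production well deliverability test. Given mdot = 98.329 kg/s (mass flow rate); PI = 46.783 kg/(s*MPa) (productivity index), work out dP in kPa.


dP = mdot * 1000 / PI
dP = 98.329 * 1000 / 46.783
dP = 2101.8 kPa


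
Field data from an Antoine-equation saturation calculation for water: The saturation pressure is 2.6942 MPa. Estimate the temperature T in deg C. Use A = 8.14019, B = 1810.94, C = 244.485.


T = B / (A - log10(P_sat * 760 / 0.101325)) - C
T = 1810.94 / (8.14019 - log10(2.6942 * 760 / 0.101325)) - 244.485
T = 227.77 deg C


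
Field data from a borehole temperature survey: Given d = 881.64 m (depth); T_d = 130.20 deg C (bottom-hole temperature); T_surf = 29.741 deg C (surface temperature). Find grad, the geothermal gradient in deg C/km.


grad = (T_d - T_surf) / d * 1000
grad = (130.20 - 29.741) / 881.64 * 1000
grad = 113.95 deg C/km


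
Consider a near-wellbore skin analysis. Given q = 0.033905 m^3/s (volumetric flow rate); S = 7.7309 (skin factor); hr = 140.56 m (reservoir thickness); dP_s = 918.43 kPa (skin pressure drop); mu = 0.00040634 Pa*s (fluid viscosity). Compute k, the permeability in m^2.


k = S*q*mu / (2*pi*dP_s*1000*hr)
k = 7.7309*0.033905*0.00040634 / (2*pi*918.43*1000*140.56)
k = 1.3131e-13 m^2


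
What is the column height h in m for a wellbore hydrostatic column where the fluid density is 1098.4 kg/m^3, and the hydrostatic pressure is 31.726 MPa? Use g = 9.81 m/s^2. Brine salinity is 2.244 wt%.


h = P * 1e6 / (g * rho)
h = 31.726 * 1e6 / (9.81 * 1098.4)
h = 2944.3 m


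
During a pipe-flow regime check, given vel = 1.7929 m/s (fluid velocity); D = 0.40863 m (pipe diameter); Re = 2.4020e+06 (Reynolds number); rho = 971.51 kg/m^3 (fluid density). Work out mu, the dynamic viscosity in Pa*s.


mu = rho * vel * D / Re
mu = 971.51 * 1.7929 * 0.40863 / 2.4020e+06
mu = 0.00029632 Pa*s


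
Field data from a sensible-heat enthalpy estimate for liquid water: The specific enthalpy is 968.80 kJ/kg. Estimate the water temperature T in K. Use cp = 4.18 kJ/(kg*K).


T = h / cp
T = 968.80 / 4.18
T = 231.7703 deg C
Convert to K: 231.7703 + 273.15 = 504.92 K
T = 504.92 K


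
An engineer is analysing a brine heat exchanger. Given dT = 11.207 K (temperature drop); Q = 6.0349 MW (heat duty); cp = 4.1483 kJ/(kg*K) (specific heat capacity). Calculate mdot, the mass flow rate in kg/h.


mdot = Q * 1000 / (cp * dT)
mdot = 6.0349 * 1000 / (4.1483 * 11.207)
mdot = 129.8107 kg/s
Convert: 129.8107 kg/s * 3600.0 = 4.6732e+05 kg/h
mdot = 4.6732e+05 kg/h


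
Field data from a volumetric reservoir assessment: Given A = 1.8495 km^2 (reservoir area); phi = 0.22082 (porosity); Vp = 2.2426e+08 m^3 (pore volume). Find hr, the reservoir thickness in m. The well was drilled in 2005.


hr = Vp / (A * 1e6 * phi)
hr = 2.2426e+08 / (1.8495 * 1e6 * 0.22082)
hr = 549.11 m


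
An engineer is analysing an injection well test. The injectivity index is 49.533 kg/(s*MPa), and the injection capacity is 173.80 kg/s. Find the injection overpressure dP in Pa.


dP = mdot * 1000 / II
dP = 173.80 * 1000 / 49.533
dP = 3508.772 kPa
Convert: 3508.772 kPa * 1000.0 = 3.5088e+06 Pa
dP = 3.5088e+06 Pa


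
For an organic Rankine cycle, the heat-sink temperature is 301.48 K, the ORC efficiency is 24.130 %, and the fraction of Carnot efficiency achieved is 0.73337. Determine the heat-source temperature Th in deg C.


Th = Tc / (1 - (eta_orc/100)/f)
Th = 301.48 / (1 - (24.130/100)/0.73337)
Th = 449.3190 K
Convert to deg C: 449.3190 - 273.15 = 176.17 deg C
Th = 176.17 deg C


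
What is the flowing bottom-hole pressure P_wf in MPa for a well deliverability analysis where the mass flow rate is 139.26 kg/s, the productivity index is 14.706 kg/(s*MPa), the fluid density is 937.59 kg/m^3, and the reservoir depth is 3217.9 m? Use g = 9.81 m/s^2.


Step 1: P_i = rho*g*h/1e6 = 937.59*9.81*3217.9/1e6 = 29.59747 MPa
Step 2: P_wf = P_i - mdot/PI = 29.59747 - 139.26/14.706 = 20.128 MPa
P_wf = 20.128 MPa


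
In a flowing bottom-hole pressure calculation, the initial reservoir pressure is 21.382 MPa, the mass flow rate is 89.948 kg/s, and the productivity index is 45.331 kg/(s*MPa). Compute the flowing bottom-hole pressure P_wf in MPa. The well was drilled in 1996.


P_wf = P_i - mdot / PI
P_wf = 21.382 - 89.948 / 45.331
P_wf = 19.398 MPa


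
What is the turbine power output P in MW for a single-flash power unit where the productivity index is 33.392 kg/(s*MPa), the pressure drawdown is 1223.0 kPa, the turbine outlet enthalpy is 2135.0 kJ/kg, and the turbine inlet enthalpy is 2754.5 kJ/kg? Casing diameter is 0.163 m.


Step 1: mdot = PI * dP / 1000 = 33.392 * 1223.0 / 1000 = 40.83842 kg/s
Step 2: P = mdot*(h_in - h_out)/1000 = 40.83842*(2754.5 - 2135.0)/1000 = 25.299 MW
P = 25.299 MW


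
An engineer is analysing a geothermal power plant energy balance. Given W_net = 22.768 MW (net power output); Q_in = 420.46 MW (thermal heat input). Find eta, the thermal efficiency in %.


eta = W_net / Q_in * 100
eta = 22.768 / 420.46 * 100
eta = 5.4150 %


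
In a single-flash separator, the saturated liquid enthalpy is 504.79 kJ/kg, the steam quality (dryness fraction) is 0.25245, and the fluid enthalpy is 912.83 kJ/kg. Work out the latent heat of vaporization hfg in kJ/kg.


hfg = (h - hf) / x
hfg = (912.83 - 504.79) / 0.25245
hfg = 1616.3 kJ/kg


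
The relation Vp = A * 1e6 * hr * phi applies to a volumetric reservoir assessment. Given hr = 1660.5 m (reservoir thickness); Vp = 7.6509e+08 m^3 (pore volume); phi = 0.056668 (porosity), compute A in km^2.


A = Vp / (1e6 * hr * phi)
A = 7.6509e+08 / (1e6 * 1660.5 * 0.056668)
A = 8.1308 km^2


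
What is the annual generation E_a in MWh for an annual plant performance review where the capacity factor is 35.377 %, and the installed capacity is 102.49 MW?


E_a = CF / 100 * cap * 8760
E_a = 35.377 / 100 * 102.49 * 8760
E_a = 3.1762e+05 MWh


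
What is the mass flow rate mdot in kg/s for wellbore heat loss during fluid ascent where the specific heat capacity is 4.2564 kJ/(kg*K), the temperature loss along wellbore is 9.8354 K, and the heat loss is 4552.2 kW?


mdot = Q_loss / (cp * dT)
mdot = 4552.2 / (4.2564 * 9.8354)
mdot = 108.74 kg/s


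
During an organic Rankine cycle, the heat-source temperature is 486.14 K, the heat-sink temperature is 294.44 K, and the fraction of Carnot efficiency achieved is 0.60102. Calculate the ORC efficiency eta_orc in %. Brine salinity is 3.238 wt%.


eta_orc = (1 - Tc/Th) * f * 100
eta_orc = (1 - 294.44/486.14) * 0.60102 * 100
eta_orc = 23.700 %


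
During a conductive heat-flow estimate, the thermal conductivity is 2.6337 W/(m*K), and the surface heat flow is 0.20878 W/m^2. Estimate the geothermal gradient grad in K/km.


grad = q * 1000 / k
grad = 0.20878 * 1000 / 2.6337
grad = 79.27251 deg C/km
Convert: 79.27251 deg C/km * 1.0 = 79.273 K/km
grad = 79.273 K/km


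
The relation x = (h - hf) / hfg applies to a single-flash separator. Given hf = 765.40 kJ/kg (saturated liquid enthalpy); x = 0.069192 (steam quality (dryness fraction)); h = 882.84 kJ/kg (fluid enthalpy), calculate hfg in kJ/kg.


hfg = (h - hf) / x
hfg = (882.84 - 765.40) / 0.069192
hfg = 1697.3 kJ/kg


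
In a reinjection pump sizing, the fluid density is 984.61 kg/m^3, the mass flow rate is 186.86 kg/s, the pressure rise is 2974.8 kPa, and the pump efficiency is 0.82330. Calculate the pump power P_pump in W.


P_pump = mdot * dP / (rho * eta)
P_pump = 186.86 * 2974.8 / (984.61 * 0.82330)
P_pump = 685.7278 kW
Convert: 685.7278 kW * 1000.0 = 6.8573e+05 W
P_pump = 6.8573e+05 W


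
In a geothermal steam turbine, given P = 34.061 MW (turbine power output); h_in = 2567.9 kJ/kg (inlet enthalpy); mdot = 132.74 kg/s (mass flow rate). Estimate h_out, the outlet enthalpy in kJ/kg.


h_out = h_in - P * 1000 / mdot
h_out = 2567.9 - 34.061 * 1000 / 132.74
h_out = 2311.3 kJ/kg


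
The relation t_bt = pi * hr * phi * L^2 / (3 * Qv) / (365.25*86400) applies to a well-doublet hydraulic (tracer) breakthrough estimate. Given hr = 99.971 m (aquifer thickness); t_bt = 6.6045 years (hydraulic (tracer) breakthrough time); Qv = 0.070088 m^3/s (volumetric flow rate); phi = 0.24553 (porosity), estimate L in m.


L = sqrt(t_bt*365.25*86400*3*Qv / (pi*hr*phi))
L = sqrt(6.6045*365.25*86400*3*0.070088 / (pi*99.971*0.24553))
L = 753.86 m


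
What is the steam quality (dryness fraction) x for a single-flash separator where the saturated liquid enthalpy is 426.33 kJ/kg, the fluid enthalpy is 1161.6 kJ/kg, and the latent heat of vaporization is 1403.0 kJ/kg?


x = (h - hf) / hfg
x = (1161.6 - 426.33) / 1403.0
x = 0.52407


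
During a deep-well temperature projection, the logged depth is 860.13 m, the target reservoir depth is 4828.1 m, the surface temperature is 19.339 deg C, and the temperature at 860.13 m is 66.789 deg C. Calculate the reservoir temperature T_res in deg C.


Step 1: grad = (T_d1 - T_surf)/d1 * 1000 = (66.789 - 19.339)/860.13 * 1000 = 55.16608 deg C/km
Step 2: T_res = T_surf + grad*d2/1000 = 19.339 + 55.16608*4828.1/1000 = 285.69 deg C
T_res = 285.69 deg C


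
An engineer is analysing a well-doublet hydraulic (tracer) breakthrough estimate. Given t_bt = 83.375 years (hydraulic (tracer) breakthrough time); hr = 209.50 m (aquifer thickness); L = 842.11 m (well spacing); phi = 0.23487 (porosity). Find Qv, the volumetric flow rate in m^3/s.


Qv = pi*hr*phi*L^2 / (3*t_bt*365.25*86400)
Qv = pi*209.50*0.23487*842.11^2 / (3*83.375*365.25*86400)
Qv = 0.013888 m^3/s


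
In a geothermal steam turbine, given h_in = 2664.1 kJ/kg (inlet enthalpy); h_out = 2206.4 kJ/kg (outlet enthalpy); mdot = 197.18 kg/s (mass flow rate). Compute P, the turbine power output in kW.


P = mdot * (h_in - h_out) / 1000
P = 197.18 * (2664.1 - 2206.4) / 1000
P = 90.24929 MW
Convert: 90.24929 MW * 1000.0 = 90249 kW
P = 90249 kW


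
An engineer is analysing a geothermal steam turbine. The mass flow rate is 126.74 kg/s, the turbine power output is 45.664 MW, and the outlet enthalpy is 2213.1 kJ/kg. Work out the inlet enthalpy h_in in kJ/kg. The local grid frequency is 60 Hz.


h_in = h_out + P * 1000 / mdot
h_in = 2213.1 + 45.664 * 1000 / 126.74
h_in = 2573.4 kJ/kg


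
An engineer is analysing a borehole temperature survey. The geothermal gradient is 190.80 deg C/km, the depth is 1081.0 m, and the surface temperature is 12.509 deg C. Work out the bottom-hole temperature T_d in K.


T_d = T_surf + grad * d / 1000
T_d = 12.509 + 190.80 * 1081.0 / 1000
T_d = 218.7638 deg C
Convert to K: 218.7638 + 273.15 = 491.91 K
T_d = 491.91 K


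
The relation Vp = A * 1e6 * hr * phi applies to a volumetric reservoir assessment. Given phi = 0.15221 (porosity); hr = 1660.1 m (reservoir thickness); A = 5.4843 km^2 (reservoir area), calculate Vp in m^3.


Vp = A * 1e6 * hr * phi
Vp = 5.4843 * 1e6 * 1660.1 * 0.15221
Vp = 1.3858e+09 m^3


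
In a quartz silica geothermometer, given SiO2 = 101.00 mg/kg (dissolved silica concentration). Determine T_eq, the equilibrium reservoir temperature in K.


T_eq = 1309 / (5.19 - log10(SiO2)) - 273.15
T_eq = 1309 / (5.19 - log10(101.00)) - 273.15
T_eq = 137.7515 deg C
Convert to K: 137.7515 + 273.15 = 410.90 K
T_eq = 410.90 K


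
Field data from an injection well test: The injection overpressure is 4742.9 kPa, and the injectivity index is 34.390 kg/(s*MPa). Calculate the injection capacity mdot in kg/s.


mdot = II * dP / 1000
mdot = 34.390 * 4742.9 / 1000
mdot = 163.11 kg/s


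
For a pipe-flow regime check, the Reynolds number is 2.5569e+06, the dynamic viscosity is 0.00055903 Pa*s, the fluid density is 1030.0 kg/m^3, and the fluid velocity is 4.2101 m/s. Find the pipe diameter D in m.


D = Re * mu / (rho * vel)
D = 2.5569e+06 * 0.00055903 / (1030.0 * 4.2101)
D = 0.32962 m


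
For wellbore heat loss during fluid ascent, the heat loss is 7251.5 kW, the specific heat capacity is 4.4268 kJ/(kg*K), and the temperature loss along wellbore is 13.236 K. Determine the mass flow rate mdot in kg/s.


mdot = Q_loss / (cp * dT)
mdot = 7251.5 / (4.4268 * 13.236)
mdot = 123.76 kg/s


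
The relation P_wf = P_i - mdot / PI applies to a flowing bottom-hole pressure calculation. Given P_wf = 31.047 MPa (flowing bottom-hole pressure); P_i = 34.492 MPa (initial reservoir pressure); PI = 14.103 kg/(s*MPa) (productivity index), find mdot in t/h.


mdot = (P_i - P_wf) * PI
mdot = (34.492 - 31.047) * 14.103
mdot = 48.58483 kg/s
Convert: 48.58483 kg/s * 3.6 = 174.91 t/h
mdot = 174.91 t/h


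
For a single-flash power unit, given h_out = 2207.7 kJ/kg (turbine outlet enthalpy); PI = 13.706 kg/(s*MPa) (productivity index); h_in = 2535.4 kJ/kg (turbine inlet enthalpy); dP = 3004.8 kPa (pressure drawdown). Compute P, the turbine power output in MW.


Step 1: mdot = PI * dP / 1000 = 13.706 * 3004.8 / 1000 = 41.18379 kg/s
Step 2: P = mdot*(h_in - h_out)/1000 = 41.18379*(2535.4 - 2207.7)/1000 = 13.496 MW
P = 13.496 MW


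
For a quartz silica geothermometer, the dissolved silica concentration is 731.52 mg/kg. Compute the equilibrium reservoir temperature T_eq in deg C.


T_eq = 1309 / (5.19 - log10(SiO2)) - 273.15
T_eq = 1309 / (5.19 - log10(731.52)) - 273.15
T_eq = 289.67 deg C


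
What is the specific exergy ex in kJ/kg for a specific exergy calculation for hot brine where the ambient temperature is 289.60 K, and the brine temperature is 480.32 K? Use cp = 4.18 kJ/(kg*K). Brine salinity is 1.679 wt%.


ex = cp * ((T_b - T_0) - T_0 * ln(T_b/T_0))
ex = 4.18 * ((480.32 - 289.60) - 289.60 * ln(480.32/289.60))
ex = 184.74 kJ/kg


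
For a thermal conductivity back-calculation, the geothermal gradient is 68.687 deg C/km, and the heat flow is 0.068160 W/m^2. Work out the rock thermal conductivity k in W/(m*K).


k = q / (grad / 1000)
k = 0.068160 / (68.687 / 1000)
k = 0.99233 W/(m*K)


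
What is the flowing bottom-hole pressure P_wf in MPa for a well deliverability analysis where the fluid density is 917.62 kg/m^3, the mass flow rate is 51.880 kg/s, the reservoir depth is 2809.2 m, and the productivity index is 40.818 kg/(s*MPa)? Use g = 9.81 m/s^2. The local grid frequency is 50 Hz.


Step 1: P_i = rho*g*h/1e6 = 917.62*9.81*2809.2/1e6 = 25.28800 MPa
Step 2: P_wf = P_i - mdot/PI = 25.28800 - 51.88/40.818 = 24.017 MPa
P_wf = 24.017 MPa


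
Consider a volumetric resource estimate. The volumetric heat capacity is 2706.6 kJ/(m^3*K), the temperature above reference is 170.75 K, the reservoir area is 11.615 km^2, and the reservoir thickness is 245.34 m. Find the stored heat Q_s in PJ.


Step 1: Vr = A*1e6*hr = 11.615*1e6*245.34 = 2.849624e+09 m^3
Step 2: Q_s = Vr*rhoc*dT/1e12 = 2.849624e+09*2706.6*170.75/1e12 = 1317.0 PJ
Q_s = 1317.0 PJ


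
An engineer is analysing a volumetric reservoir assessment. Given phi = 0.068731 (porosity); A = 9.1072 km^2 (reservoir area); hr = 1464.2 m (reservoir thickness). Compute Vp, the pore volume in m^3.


Vp = A * 1e6 * hr * phi
Vp = 9.1072 * 1e6 * 1464.2 * 0.068731
Vp = 9.1651e+08 m^3


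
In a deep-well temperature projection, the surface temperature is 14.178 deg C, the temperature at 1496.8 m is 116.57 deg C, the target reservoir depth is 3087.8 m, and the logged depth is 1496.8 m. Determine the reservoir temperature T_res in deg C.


Step 1: grad = (T_d1 - T_surf)/d1 * 1000 = (116.57 - 14.178)/1496.8 * 1000 = 68.40727 deg C/km
Step 2: T_res = T_surf + grad*d2/1000 = 14.178 + 68.40727*3087.8/1000 = 225.41 deg C
T_res = 225.41 deg C


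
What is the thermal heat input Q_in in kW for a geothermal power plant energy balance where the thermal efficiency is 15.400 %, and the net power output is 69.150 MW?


Q_in = W_net / (eta / 100)
Q_in = 69.150 / (15.400 / 100)
Q_in = 449.0260 MW
Convert: 449.0260 MW * 1000.0 = 4.4903e+05 kW
Q_in = 4.4903e+05 kW


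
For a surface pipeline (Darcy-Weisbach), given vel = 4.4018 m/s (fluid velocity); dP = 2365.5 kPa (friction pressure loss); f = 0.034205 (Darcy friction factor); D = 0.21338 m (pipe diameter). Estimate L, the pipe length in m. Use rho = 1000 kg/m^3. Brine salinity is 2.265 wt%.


L = dP*1000*D / (f*rho*vel^2/2)
L = 2365.5*1000*0.21338 / (0.034205*1000*4.4018^2/2)
L = 1523.2 m


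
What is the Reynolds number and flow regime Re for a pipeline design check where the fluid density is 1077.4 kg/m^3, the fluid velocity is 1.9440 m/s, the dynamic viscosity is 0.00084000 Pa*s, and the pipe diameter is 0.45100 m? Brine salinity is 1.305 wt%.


Step 1: Re = rho*vel*D/mu = 1077.4*1.944*0.451/0.00084 = 1.1245e+06
Step 2: Re = 1.1245e+06 > 4000, so flow is turbulent.
Re = 1.1245e+06 (turbulent)


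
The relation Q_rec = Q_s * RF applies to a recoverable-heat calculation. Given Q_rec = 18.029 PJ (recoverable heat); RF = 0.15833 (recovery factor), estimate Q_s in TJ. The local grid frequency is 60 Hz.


Q_s = Q_rec / RF
Q_s = 18.029 / 0.15833
Q_s = 113.8698 PJ
Convert: 113.8698 PJ * 1000.0 = 1.1387e+05 TJ
Q_s = 1.1387e+05 TJ


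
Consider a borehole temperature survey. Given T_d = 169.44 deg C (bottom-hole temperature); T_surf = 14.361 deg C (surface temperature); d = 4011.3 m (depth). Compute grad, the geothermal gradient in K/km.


grad = (T_d - T_surf) / d * 1000
grad = (169.44 - 14.361) / 4011.3 * 1000
grad = 38.66053 deg C/km
Convert: 38.66053 deg C/km * 1.0 = 38.661 K/km
grad = 38.661 K/km


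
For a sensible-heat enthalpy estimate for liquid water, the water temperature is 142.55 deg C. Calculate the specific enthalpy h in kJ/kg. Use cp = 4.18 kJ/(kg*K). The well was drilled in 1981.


h = cp * T
h = 4.18 * 142.55
h = 595.86 kJ/kg


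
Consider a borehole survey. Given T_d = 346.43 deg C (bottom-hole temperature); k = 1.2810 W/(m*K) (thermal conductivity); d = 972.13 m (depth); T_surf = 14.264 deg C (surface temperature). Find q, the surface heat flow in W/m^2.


Step 1: grad = (T_d - T_surf)/d * 1000 = (346.43 - 14.264)/972.13 * 1000 = 341.6889 deg C/km
Step 2: q = k * grad / 1000 = 1.281 * 341.6889 / 1000 = 0.43770 W/m^2
q = 0.43770 W/m^2


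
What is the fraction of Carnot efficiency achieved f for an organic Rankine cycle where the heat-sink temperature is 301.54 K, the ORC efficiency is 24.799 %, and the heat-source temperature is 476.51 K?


f = (eta_orc/100) / (1 - Tc/Th)
f = (24.799/100) / (1 - 301.54/476.51)
f = 0.67537


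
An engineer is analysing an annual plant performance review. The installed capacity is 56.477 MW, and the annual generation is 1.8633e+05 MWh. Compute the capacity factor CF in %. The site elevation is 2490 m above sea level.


CF = E_a / (cap * 8760) * 100
CF = 1.8633e+05 / (56.477 * 8760) * 100
CF = 37.662 %


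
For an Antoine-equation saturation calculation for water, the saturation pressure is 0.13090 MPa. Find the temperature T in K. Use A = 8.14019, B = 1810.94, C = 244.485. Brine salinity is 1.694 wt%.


T = B / (A - log10(P_sat * 760 / 0.101325)) - C
T = 1810.94 / (8.14019 - log10(0.13090 * 760 / 0.101325)) - 244.485
T = 107.2800 deg C
Convert to K: 107.2800 + 273.15 = 380.43 K
T = 380.43 K


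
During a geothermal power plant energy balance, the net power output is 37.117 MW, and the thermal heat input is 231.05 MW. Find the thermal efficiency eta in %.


eta = W_net / Q_in * 100
eta = 37.117 / 231.05 * 100
eta = 16.064 %


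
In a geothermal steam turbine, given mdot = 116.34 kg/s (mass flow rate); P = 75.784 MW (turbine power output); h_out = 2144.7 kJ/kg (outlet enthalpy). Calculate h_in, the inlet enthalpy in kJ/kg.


h_in = h_out + P * 1000 / mdot
h_in = 2144.7 + 75.784 * 1000 / 116.34
h_in = 2796.1 kJ/kg


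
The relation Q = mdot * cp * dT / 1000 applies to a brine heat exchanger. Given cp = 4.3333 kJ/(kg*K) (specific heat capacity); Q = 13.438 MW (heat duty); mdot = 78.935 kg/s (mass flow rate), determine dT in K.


dT = Q * 1000 / (mdot * cp)
dT = 13.438 * 1000 / (78.935 * 4.3333)
dT = 39.287 K


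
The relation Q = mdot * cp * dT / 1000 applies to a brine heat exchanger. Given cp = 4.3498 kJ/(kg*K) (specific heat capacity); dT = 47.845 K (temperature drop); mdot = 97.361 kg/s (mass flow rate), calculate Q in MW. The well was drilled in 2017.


Q = mdot * cp * dT / 1000
Q = 97.361 * 4.3498 * 47.845 / 1000
Q = 20.262 MW


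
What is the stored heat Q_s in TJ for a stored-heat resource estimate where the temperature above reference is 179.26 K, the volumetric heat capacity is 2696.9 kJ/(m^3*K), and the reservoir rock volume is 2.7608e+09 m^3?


Q_s = Vr * rhoc * dT / 1e12
Q_s = 2.7608e+09 * 2696.9 * 179.26 / 1e12
Q_s = 1334.699 PJ
Convert: 1334.699 PJ * 1000.0 = 1.3347e+06 TJ
Q_s = 1.3347e+06 TJ


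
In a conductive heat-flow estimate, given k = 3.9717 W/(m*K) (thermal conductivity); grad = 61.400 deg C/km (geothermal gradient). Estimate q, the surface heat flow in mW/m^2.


q = k * grad / 1000
q = 3.9717 * 61.400 / 1000
q = 0.2438624 W/m^2
Convert: 0.2438624 W/m^2 * 1000.0 = 243.86 mW/m^2
q = 243.86 mW/m^2


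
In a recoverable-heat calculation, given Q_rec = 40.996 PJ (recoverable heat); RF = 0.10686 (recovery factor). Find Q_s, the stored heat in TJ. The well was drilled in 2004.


Q_s = Q_rec / RF
Q_s = 40.996 / 0.10686
Q_s = 383.6421 PJ
Convert: 383.6421 PJ * 1000.0 = 3.8364e+05 TJ
Q_s = 3.8364e+05 TJ


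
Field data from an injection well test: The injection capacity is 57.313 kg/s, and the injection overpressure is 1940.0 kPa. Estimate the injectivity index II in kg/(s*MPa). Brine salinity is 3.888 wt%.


II = mdot * 1000 / dP
II = 57.313 * 1000 / 1940.0
II = 29.543 kg/(s*MPa)


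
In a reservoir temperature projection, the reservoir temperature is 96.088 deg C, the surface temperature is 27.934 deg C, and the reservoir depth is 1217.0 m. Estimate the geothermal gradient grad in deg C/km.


grad = (T_res - T_surf) / d * 1000
grad = (96.088 - 27.934) / 1217.0 * 1000
grad = 56.002 deg C/km


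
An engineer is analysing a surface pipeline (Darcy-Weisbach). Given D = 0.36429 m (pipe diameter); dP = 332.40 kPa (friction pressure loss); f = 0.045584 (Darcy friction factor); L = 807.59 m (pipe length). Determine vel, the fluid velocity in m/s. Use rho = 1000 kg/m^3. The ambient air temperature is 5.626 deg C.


vel = sqrt(dP*1000*2*D / (f*L*rho))
vel = sqrt(332.40*1000*2*0.36429 / (0.045584*807.59*1000))
vel = 2.5649 m/s


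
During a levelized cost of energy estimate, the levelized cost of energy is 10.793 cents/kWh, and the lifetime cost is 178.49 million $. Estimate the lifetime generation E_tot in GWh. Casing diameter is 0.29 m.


E_tot = C_tot / LCOE * 100
E_tot = 178.49 / 10.793 * 100
E_tot = 1653.8 GWh


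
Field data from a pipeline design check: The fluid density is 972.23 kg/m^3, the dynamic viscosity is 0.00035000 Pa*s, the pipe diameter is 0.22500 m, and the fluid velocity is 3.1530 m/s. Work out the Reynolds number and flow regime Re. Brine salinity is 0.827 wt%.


Step 1: Re = rho*vel*D/mu = 972.23*3.153*0.225/0.00035 = 1.9706e+06
Step 2: Re = 1.9706e+06 > 4000, so flow is turbulent.
Re = 1.9706e+06 (turbulent)


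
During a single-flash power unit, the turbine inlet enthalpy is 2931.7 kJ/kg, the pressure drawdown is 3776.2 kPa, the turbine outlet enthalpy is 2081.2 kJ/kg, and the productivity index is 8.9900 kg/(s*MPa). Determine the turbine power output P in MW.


Step 1: mdot = PI * dP / 1000 = 8.99 * 3776.2 / 1000 = 33.94804 kg/s
Step 2: P = mdot*(h_in - h_out)/1000 = 33.94804*(2931.7 - 2081.2)/1000 = 28.873 MW
P = 28.873 MW


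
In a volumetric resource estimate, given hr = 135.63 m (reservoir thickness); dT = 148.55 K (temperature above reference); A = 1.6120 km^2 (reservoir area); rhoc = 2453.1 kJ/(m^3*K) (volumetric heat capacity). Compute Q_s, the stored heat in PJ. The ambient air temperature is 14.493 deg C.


Step 1: Vr = A*1e6*hr = 1.612*1e6*135.63 = 2.186356e+08 m^3
Step 2: Q_s = Vr*rhoc*dT/1e12 = 2.186356e+08*2453.1*148.55/1e12 = 79.673 PJ
Q_s = 79.673 PJ


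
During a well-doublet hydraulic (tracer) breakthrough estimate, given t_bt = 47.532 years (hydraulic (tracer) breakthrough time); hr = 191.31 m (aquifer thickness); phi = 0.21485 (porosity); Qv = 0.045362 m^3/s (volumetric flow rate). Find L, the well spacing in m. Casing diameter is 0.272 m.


L = sqrt(t_bt*365.25*86400*3*Qv / (pi*hr*phi))
L = sqrt(47.532*365.25*86400*3*0.045362 / (pi*191.31*0.21485))
L = 1257.3 m


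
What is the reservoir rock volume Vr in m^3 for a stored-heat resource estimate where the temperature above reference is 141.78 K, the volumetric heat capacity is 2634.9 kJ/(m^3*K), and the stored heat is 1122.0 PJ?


Vr = Q_s * 1e12 / (rhoc * dT)
Vr = 1122.0 * 1e12 / (2634.9 * 141.78)
Vr = 3.0034e+09 m^3


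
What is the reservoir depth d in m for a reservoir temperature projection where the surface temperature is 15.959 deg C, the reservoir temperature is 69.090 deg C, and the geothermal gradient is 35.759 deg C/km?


d = (T_res - T_surf) / grad * 1000
d = (69.090 - 15.959) / 35.759 * 1000
d = 1485.8 m


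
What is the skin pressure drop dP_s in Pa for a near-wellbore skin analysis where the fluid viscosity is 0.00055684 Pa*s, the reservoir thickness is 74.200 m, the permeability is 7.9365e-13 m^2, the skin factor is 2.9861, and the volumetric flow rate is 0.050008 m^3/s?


dP_s = S * q * mu / (2*pi*k*hr) / 1000
dP_s = 2.9861 * 0.050008 * 0.00055684 / (2*pi*7.9365e-13*74.200) / 1000
dP_s = 224.7302 kPa
Convert: 224.7302 kPa * 1000.0 = 2.2473e+05 Pa
dP_s = 2.2473e+05 Pa


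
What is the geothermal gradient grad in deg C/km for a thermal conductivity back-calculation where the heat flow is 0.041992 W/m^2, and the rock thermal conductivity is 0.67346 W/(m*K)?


grad = q / k * 1000
grad = 0.041992 / 0.67346 * 1000
grad = 62.353 deg C/km


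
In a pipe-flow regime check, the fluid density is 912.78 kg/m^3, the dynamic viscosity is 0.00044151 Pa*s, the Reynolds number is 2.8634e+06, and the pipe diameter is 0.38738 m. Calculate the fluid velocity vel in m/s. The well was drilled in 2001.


vel = Re * mu / (rho * D)
vel = 2.8634e+06 * 0.00044151 / (912.78 * 0.38738)
vel = 3.5754 m/s


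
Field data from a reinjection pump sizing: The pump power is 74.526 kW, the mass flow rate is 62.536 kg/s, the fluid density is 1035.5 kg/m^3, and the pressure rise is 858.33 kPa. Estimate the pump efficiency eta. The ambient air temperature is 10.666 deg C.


eta = mdot * dP / (rho * P_pump)
eta = 62.536 * 858.33 / (1035.5 * 74.526)
eta = 0.69555


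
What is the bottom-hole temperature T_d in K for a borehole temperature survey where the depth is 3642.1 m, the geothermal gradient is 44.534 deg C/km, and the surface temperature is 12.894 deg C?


T_d = T_surf + grad * d / 1000
T_d = 12.894 + 44.534 * 3642.1 / 1000
T_d = 175.0913 deg C
Convert to K: 175.0913 + 273.15 = 448.24 K
T_d = 448.24 K


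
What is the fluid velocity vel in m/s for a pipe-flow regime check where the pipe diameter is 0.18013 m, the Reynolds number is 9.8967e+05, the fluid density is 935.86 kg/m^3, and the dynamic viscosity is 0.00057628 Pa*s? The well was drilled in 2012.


vel = Re * mu / (rho * D)
vel = 9.8967e+05 * 0.00057628 / (935.86 * 0.18013)
vel = 3.3832 m/s


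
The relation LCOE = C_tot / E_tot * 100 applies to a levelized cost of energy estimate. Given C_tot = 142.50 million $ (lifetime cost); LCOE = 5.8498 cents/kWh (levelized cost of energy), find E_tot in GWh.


E_tot = C_tot / LCOE * 100
E_tot = 142.50 / 5.8498 * 100
E_tot = 2436.0 GWh


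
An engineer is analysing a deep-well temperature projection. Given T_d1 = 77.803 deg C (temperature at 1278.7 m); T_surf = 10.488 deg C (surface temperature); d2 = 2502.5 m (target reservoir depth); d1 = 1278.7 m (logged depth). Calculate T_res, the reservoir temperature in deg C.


Step 1: grad = (T_d1 - T_surf)/d1 * 1000 = (77.803 - 10.488)/1278.7 * 1000 = 52.64331 deg C/km
Step 2: T_res = T_surf + grad*d2/1000 = 10.488 + 52.64331*2502.5/1000 = 142.23 deg C
T_res = 142.23 deg C


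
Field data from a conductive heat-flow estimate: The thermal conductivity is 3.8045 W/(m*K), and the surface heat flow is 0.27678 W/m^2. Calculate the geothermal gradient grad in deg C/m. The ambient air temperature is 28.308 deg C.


grad = q * 1000 / k
grad = 0.27678 * 1000 / 3.8045
grad = 72.75069 deg C/km
Convert: 72.75069 deg C/km * 0.001 = 0.072751 deg C/m
grad = 0.072751 deg C/m


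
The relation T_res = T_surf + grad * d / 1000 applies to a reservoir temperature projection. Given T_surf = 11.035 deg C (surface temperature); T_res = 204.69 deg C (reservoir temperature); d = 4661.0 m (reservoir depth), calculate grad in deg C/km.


grad = (T_res - T_surf) / d * 1000
grad = (204.69 - 11.035) / 4661.0 * 1000
grad = 41.548 deg C/km


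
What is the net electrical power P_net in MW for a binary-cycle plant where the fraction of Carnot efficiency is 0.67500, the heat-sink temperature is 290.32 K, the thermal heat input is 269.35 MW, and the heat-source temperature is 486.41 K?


Step 1: eta = (1 - Tc/Th)*f = (1 - 290.32/486.41)*0.675 = 0.2721177
Step 2: P_net = eta * Q_in = 0.2721177 * 269.35 = 73.295 MW
P_net = 73.295 MW


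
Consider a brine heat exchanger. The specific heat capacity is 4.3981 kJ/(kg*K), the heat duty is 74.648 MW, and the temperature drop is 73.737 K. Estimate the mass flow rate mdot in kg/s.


mdot = Q * 1000 / (cp * dT)
mdot = 74.648 * 1000 / (4.3981 * 73.737)
mdot = 230.18 kg/s


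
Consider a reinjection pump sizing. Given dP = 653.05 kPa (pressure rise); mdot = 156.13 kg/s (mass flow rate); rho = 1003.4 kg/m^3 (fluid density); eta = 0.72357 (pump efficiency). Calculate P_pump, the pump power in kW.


P_pump = mdot * dP / (rho * eta)
P_pump = 156.13 * 653.05 / (1003.4 * 0.72357)
P_pump = 140.44 kW


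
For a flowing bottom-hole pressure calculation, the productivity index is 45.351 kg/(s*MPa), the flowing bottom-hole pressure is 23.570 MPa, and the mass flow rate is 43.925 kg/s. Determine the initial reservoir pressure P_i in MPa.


P_i = P_wf + mdot / PI
P_i = 23.570 + 43.925 / 45.351
P_i = 24.539 MPa


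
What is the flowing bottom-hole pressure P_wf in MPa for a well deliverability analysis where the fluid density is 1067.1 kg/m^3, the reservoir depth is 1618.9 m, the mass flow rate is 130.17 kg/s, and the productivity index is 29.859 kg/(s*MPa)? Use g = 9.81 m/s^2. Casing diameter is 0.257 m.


Step 1: P_i = rho*g*h/1e6 = 1067.1*9.81*1618.9/1e6 = 16.94705 MPa
Step 2: P_wf = P_i - mdot/PI = 16.94705 - 130.17/29.859 = 12.588 MPa
P_wf = 12.588 MPa


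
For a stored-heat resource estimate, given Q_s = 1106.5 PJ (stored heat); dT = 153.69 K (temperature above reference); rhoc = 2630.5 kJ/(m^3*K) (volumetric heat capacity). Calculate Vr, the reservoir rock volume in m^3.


Vr = Q_s * 1e12 / (rhoc * dT)
Vr = 1106.5 * 1e12 / (2630.5 * 153.69)
Vr = 2.7370e+09 m^3


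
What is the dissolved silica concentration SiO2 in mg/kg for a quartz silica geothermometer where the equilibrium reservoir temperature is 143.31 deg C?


SiO2 = 10^(5.19 - 1309/(T_eq + 273.15))
SiO2 = 10^(5.19 - 1309/(143.31 + 273.15))
SiO2 = 111.39 mg/kg


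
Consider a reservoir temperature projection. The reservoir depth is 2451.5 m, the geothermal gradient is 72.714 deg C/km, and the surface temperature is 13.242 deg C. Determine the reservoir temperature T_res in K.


T_res = T_surf + grad * d / 1000
T_res = 13.242 + 72.714 * 2451.5 / 1000
T_res = 191.5004 deg C
Convert to K: 191.5004 + 273.15 = 464.65 K
T_res = 464.65 K


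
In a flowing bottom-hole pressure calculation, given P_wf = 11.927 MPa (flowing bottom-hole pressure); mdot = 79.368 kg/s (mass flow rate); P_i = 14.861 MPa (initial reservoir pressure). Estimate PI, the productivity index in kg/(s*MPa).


PI = mdot / (P_i - P_wf)
PI = 79.368 / (14.861 - 11.927)
PI = 27.051 kg/(s*MPa)


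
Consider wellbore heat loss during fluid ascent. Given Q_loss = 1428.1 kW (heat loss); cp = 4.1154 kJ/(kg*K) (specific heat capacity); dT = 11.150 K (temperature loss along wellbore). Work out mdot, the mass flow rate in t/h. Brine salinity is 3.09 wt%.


mdot = Q_loss / (cp * dT)
mdot = 1428.1 / (4.1154 * 11.150)
mdot = 31.12230 kg/s
Convert: 31.12230 kg/s * 3.6 = 112.04 t/h
mdot = 112.04 t/h


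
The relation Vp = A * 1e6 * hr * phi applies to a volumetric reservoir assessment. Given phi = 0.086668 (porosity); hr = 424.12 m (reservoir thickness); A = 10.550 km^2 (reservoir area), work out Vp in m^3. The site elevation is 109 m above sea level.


Vp = A * 1e6 * hr * phi
Vp = 10.550 * 1e6 * 424.12 * 0.086668
Vp = 3.8779e+08 m^3


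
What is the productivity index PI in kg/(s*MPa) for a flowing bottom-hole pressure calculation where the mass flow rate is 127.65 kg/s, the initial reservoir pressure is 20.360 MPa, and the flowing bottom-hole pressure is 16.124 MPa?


PI = mdot / (P_i - P_wf)
PI = 127.65 / (20.360 - 16.124)
PI = 30.135 kg/(s*MPa)


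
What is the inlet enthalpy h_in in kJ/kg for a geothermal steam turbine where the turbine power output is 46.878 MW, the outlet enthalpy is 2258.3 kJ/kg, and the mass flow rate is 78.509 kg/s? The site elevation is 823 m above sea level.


h_in = h_out + P * 1000 / mdot
h_in = 2258.3 + 46.878 * 1000 / 78.509
h_in = 2855.4 kJ/kg
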